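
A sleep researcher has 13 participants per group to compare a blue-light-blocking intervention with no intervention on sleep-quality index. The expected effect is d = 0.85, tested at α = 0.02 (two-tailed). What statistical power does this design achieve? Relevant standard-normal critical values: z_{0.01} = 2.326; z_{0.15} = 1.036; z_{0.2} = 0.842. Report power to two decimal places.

power ≈ 0.44

For two equal groups, power = Φ(d·√(n/2) − z_{α/2}).
d·√(n/2) = 0.85 × √(13/2) = 0.85 × 2.550 = 2.167.
z_β = 2.167 − 2.326 = -0.159.
Power = Φ(-0.159) = 0.437.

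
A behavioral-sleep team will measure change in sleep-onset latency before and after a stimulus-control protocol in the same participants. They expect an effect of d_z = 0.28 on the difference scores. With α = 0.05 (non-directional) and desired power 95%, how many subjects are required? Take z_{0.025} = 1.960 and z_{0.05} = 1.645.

n = 166 pairs

For a paired (one-sample on differences) test: n = ((z_{α/2} + z_β) / d)².
z_{α/2} + z_β = 1.960 + 1.645 = 3.605.
n = (3.605 / 0.28)² = 12.875² = 165.77.
Round up.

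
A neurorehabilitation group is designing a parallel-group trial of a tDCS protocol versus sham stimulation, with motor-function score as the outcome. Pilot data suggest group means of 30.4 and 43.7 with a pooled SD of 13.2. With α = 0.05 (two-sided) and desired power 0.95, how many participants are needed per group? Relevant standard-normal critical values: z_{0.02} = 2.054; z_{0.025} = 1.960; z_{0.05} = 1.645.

Cohen's d = |M₁ − M₂| / SD_pooled = |30.4 − 43.7| / 13.2 = 13.3 / 13.2 = 1.008.
For two independent groups with equal n: n = 2·((z_{α/2} + z_β) / d)².
z_{α/2} + z_β = 1.960 + 1.645 = 3.605.
n = 2 × (3.605 / 1.008)² = 2 × 3.576² = 2 × 12.79 = 25.6.
Round up to the next whole participant.

n = 26 per group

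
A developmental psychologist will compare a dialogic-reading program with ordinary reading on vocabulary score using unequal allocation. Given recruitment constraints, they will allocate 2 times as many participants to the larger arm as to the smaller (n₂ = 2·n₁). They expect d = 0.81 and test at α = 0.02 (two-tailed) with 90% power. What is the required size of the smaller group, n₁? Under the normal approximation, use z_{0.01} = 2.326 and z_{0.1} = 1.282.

n₁ = 30

With allocation ratio k = n₂/n₁ = 2, Var(x̄₁−x̄₂) = σ²(1/n₁ + 1/(k·n₁)) = σ²·(k+1)/(k·n₁).
So n₁ = (1 + 1/k)·((z_{α/2} + z_β)/d)² = 1.500 × (3.608/0.81)².
n₁ = 1.500 × 19.84 = 29.8.
Round up: n₁ = 30, giving n₂ = 2 × 30 = 60.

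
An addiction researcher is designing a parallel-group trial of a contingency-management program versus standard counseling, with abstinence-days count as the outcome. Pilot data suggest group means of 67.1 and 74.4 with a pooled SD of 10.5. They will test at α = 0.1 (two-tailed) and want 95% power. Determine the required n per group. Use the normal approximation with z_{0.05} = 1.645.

n = 45 per group

Cohen's d = |M₁ − M₂| / SD_pooled = |67.1 − 74.4| / 10.5 = 7.3 / 10.5 = 0.695.
For two independent groups with equal n: n = 2·((z_{α/2} + z_β) / d)².
z_{α/2} + z_β = 1.645 + 1.645 = 3.290.
n = 2 × (3.290 / 0.695)² = 2 × 4.734² = 2 × 22.41 = 44.8.
Round up to the next whole participant.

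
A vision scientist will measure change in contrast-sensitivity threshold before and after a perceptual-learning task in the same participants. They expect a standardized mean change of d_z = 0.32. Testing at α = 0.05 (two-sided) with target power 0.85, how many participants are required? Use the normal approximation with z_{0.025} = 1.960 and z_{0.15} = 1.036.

n = 88 pairs

For a paired (one-sample on differences) test: n = ((z_{α/2} + z_β) / d)².
z_{α/2} + z_β = 1.960 + 1.036 = 2.996.
n = (2.996 / 0.32)² = 9.362² = 87.66.
Round up.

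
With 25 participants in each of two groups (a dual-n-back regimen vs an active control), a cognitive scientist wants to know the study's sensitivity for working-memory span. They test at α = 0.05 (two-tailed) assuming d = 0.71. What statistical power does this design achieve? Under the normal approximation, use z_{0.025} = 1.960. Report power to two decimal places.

power ≈ 0.71

For two equal groups, power = Φ(d·√(n/2) − z_{α/2}).
d·√(n/2) = 0.71 × √(25/2) = 0.71 × 3.536 = 2.510.
z_β = 2.510 − 1.960 = 0.550.
Power = Φ(0.550) = 0.709.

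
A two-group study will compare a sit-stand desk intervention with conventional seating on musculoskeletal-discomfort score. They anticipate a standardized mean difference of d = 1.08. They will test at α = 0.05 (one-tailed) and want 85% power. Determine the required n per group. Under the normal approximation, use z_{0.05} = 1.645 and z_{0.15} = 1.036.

For two independent groups with equal n: n = 2·((z_{α} + z_β) / d)².
z_{α} + z_β = 1.645 + 1.036 = 2.681.
n = 2 × (2.681 / 1.08)² = 2 × 2.482² = 2 × 6.16 = 12.3.
Round up to the next whole participant.

n = 13 per group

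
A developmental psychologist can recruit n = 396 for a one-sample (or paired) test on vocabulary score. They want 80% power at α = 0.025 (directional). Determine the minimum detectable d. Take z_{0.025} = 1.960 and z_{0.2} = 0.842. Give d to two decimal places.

d_min ≈ 0.14

For a single sample (or paired design) of n = 396: d_min = (z_{α} + z_β)/√n.
z-sum = 1.960 + 0.842 = 2.802.
d_min = 2.802 / √396 = 2.802 / 19.900 = 0.141.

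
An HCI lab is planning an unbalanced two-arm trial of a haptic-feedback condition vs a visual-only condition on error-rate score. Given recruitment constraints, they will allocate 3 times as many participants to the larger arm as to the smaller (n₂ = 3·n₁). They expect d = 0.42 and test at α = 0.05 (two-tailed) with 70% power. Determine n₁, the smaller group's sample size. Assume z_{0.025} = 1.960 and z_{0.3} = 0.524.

With allocation ratio k = n₂/n₁ = 3, Var(x̄₁−x̄₂) = σ²(1/n₁ + 1/(k·n₁)) = σ²·(k+1)/(k·n₁).
So n₁ = (1 + 1/k)·((z_{α/2} + z_β)/d)² = 1.333 × (2.484/0.42)².
n₁ = 1.333 × 34.98 = 46.6.
Round up: n₁ = 47, giving n₂ = 3 × 47 = 141.

n₁ = 47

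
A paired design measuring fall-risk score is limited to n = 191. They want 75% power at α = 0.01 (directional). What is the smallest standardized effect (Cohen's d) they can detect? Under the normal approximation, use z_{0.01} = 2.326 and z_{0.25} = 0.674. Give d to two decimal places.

For a single sample (or paired design) of n = 191: d_min = (z_{α} + z_β)/√n.
z-sum = 2.326 + 0.674 = 3.000.
d_min = 3.000 / √191 = 3.000 / 13.820 = 0.217.

d_min ≈ 0.22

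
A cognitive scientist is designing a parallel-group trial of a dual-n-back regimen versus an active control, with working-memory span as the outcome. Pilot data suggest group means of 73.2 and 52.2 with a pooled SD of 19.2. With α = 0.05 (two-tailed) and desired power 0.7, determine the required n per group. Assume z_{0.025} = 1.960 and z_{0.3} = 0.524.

Cohen's d = |M₁ − M₂| / SD_pooled = |73.2 − 52.2| / 19.2 = 21.0 / 19.2 = 1.094.
For two independent groups with equal n: n = 2·((z_{α/2} + z_β) / d)².
z_{α/2} + z_β = 1.960 + 0.524 = 2.484.
n = 2 × (2.484 / 1.094)² = 2 × 2.271² = 2 × 5.16 = 10.3.
Round up to the next whole participant.

n = 11 per group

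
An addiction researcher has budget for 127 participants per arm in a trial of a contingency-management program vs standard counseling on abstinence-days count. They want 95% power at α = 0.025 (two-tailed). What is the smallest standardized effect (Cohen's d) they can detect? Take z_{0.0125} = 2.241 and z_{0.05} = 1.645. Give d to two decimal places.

For two independent groups of n = 127 each: d_min = (z_{α/2} + z_β)·√(2/n).
z-sum = 2.241 + 1.645 = 3.886.
d_min = 3.886 × √(2/127) = 3.886 × 0.1255 = 0.488.

d_min ≈ 0.49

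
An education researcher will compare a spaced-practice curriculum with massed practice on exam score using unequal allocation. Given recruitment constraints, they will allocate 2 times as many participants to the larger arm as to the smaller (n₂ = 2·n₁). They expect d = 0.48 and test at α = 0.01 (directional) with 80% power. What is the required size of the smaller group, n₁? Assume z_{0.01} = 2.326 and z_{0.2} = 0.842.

With allocation ratio k = n₂/n₁ = 2, Var(x̄₁−x̄₂) = σ²(1/n₁ + 1/(k·n₁)) = σ²·(k+1)/(k·n₁).
So n₁ = (1 + 1/k)·((z_{α} + z_β)/d)² = 1.500 × (3.168/0.48)².
n₁ = 1.500 × 43.56 = 65.3.
Round up: n₁ = 66, giving n₂ = 2 × 66 = 132.

n₁ = 66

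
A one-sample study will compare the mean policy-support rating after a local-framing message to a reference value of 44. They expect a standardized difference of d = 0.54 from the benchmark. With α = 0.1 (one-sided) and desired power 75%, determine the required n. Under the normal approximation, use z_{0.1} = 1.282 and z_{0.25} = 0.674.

For a one-sample test: n = ((z_{α} + z_β) / d)².
z_{α} + z_β = 1.282 + 0.674 = 1.956.
n = (1.956 / 0.54)² = 3.622² = 13.12.
Round up.

n = 14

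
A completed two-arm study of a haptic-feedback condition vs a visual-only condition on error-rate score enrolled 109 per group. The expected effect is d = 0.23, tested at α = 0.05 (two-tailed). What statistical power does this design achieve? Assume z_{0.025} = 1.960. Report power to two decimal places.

For two equal groups, power = Φ(d·√(n/2) − z_{α/2}).
d·√(n/2) = 0.23 × √(109/2) = 0.23 × 7.382 = 1.698.
z_β = 1.698 − 1.960 = -0.262.
Power = Φ(-0.262) = 0.397.

power ≈ 0.40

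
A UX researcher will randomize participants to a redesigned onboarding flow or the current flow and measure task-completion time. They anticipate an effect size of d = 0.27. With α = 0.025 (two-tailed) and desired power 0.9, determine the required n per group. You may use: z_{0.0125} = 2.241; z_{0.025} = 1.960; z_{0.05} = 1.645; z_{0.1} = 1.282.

n = 341 per group

For two independent groups with equal n: n = 2·((z_{α/2} + z_β) / d)².
z_{α/2} + z_β = 2.241 + 1.282 = 3.523.
n = 2 × (3.523 / 0.27)² = 2 × 13.048² = 2 × 170.25 = 340.5.
Round up to the next whole participant.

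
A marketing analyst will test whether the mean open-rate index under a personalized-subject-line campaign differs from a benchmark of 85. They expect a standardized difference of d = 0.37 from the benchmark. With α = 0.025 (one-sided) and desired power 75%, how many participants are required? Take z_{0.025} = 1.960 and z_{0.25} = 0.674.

n = 51

For a one-sample test: n = ((z_{α} + z_β) / d)².
z_{α} + z_β = 1.960 + 0.674 = 2.634.
n = (2.634 / 0.37)² = 7.119² = 50.68.
Round up.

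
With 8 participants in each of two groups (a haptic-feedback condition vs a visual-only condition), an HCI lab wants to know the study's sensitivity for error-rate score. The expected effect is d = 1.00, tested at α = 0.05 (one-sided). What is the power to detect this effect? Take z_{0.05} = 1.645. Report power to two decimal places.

power ≈ 0.64

For two equal groups, power = Φ(d·√(n/2) − z_{α}).
d·√(n/2) = 1.00 × √(8/2) = 1.00 × 2.000 = 2.000.
z_β = 2.000 − 1.645 = 0.355.
Power = Φ(0.355) = 0.639.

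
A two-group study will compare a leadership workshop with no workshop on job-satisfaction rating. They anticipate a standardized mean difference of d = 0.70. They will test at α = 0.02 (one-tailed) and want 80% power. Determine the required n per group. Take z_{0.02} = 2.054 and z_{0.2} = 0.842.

n = 35 per group

For two independent groups with equal n: n = 2·((z_{α} + z_β) / d)².
z_{α} + z_β = 2.054 + 0.842 = 2.896.
n = 2 × (2.896 / 0.70)² = 2 × 4.137² = 2 × 17.12 = 34.2.
Round up to the next whole participant.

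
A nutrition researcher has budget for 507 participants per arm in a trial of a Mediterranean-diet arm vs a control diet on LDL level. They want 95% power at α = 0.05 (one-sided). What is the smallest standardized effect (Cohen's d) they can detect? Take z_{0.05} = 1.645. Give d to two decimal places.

For two independent groups of n = 507 each: d_min = (z_{α} + z_β)·√(2/n).
z-sum = 1.645 + 1.645 = 3.290.
d_min = 3.290 × √(2/507) = 3.290 × 0.0628 = 0.207.

d_min ≈ 0.21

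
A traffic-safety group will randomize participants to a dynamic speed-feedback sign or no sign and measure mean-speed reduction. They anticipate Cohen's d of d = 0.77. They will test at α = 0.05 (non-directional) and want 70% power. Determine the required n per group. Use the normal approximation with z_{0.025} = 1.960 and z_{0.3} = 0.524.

For two independent groups with equal n: n = 2·((z_{α/2} + z_β) / d)².
z_{α/2} + z_β = 1.960 + 0.524 = 2.484.
n = 2 × (2.484 / 0.77)² = 2 × 3.226² = 2 × 10.41 = 20.8.
Round up to the next whole participant.

n = 21 per group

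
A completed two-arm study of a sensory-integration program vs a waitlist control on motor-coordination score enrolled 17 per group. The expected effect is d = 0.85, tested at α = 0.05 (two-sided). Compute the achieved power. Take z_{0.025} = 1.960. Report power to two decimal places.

For two equal groups, power = Φ(d·√(n/2) − z_{α/2}).
d·√(n/2) = 0.85 × √(17/2) = 0.85 × 2.915 = 2.478.
z_β = 2.478 − 1.960 = 0.518.
Power = Φ(0.518) = 0.698.

power ≈ 0.70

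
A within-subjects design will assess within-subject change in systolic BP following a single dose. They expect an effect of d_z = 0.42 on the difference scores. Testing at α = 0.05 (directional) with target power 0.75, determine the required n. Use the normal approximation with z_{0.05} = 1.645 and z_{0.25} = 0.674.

For a paired (one-sample on differences) test: n = ((z_{α} + z_β) / d)².
z_{α} + z_β = 1.645 + 0.674 = 2.319.
n = (2.319 / 0.42)² = 5.521² = 30.49.
Round up.

n = 31 pairs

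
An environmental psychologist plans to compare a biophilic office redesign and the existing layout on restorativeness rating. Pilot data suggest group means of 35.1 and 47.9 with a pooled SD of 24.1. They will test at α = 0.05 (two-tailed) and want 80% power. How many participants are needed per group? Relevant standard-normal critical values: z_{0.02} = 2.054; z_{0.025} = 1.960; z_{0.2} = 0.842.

Cohen's d = |M₁ − M₂| / SD_pooled = |35.1 − 47.9| / 24.1 = 12.8 / 24.1 = 0.531.
For two independent groups with equal n: n = 2·((z_{α/2} + z_β) / d)².
z_{α/2} + z_β = 1.960 + 0.842 = 2.802.
n = 2 × (2.802 / 0.531)² = 2 × 5.277² = 2 × 27.84 = 55.7.
Round up to the next whole participant.

n = 56 per group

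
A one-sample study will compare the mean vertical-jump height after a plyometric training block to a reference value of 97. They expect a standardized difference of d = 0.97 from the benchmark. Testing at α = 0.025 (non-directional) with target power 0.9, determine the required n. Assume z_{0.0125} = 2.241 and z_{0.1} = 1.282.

For a one-sample test: n = ((z_{α/2} + z_β) / d)².
z_{α/2} + z_β = 2.241 + 1.282 = 3.523.
n = (3.523 / 0.97)² = 3.632² = 13.19.
Round up.

n = 14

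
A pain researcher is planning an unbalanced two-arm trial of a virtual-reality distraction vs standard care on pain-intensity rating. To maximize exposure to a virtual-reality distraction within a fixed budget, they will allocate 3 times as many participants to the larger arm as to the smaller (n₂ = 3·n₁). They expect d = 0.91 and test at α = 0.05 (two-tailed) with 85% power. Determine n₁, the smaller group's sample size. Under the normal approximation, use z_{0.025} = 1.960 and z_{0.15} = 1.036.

With allocation ratio k = n₂/n₁ = 3, Var(x̄₁−x̄₂) = σ²(1/n₁ + 1/(k·n₁)) = σ²·(k+1)/(k·n₁).
So n₁ = (1 + 1/k)·((z_{α/2} + z_β)/d)² = 1.333 × (2.996/0.91)².
n₁ = 1.333 × 10.84 = 14.5.
Round up: n₁ = 15, giving n₂ = 3 × 15 = 45.

n₁ = 15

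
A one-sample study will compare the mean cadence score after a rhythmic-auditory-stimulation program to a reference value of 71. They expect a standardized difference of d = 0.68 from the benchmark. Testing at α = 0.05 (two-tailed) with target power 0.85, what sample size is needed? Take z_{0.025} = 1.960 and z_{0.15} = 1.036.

For a one-sample test: n = ((z_{α/2} + z_β) / d)².
z_{α/2} + z_β = 1.960 + 1.036 = 2.996.
n = (2.996 / 0.68)² = 4.406² = 19.41.
Round up.

n = 20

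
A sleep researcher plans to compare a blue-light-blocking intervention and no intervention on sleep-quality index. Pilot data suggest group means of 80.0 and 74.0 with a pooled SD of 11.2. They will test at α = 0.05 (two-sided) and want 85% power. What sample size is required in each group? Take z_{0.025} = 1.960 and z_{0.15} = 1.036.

Cohen's d = |M₁ − M₂| / SD_pooled = |80.0 − 74.0| / 11.2 = 6.0 / 11.2 = 0.536.
For two independent groups with equal n: n = 2·((z_{α/2} + z_β) / d)².
z_{α/2} + z_β = 1.960 + 1.036 = 2.996.
n = 2 × (2.996 / 0.536)² = 2 × 5.590² = 2 × 31.24 = 62.5.
Round up to the next whole participant.

n = 63 per group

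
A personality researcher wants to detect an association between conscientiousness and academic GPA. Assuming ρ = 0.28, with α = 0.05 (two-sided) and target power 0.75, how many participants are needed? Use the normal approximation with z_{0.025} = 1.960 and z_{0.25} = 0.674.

Fisher's z: C = ½·ln((1+r)/(1−r)) = ½·ln(1.7778) = 0.2877.
n = ((z_{α/2} + z_β)/C)² + 3.
(1.960 + 0.674) / 0.2877 = 2.634 / 0.2877 = 9.155.
n = 9.155² + 3 = 83.82 + 3 = 86.8.
Round up.

n = 87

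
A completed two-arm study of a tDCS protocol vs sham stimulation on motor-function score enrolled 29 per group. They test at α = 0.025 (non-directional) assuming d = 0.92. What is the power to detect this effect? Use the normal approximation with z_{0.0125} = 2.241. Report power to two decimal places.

For two equal groups, power = Φ(d·√(n/2) − z_{α/2}).
d·√(n/2) = 0.92 × √(29/2) = 0.92 × 3.808 = 3.503.
z_β = 3.503 − 2.241 = 1.262.
Power = Φ(1.262) = 0.897.

power ≈ 0.90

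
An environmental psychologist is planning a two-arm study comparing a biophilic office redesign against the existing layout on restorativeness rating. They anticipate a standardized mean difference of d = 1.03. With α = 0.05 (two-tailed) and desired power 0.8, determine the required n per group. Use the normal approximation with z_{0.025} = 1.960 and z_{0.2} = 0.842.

For two independent groups with equal n: n = 2·((z_{α/2} + z_β) / d)².
z_{α/2} + z_β = 1.960 + 0.842 = 2.802.
n = 2 × (2.802 / 1.03)² = 2 × 2.720² = 2 × 7.40 = 14.8.
Round up to the next whole participant.

n = 15 per group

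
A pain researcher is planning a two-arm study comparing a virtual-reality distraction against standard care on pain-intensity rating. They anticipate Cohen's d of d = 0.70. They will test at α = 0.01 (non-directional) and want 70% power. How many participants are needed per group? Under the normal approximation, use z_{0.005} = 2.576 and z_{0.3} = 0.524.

For two independent groups with equal n: n = 2·((z_{α/2} + z_β) / d)².
z_{α/2} + z_β = 2.576 + 0.524 = 3.100.
n = 2 × (3.100 / 0.70)² = 2 × 4.429² = 2 × 19.61 = 39.2.
Round up to the next whole participant.

n = 40 per group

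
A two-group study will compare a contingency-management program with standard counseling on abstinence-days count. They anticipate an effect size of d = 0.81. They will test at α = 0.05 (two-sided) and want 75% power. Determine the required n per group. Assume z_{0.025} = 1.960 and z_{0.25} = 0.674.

n = 22 per group

For two independent groups with equal n: n = 2·((z_{α/2} + z_β) / d)².
z_{α/2} + z_β = 1.960 + 0.674 = 2.634.
n = 2 × (2.634 / 0.81)² = 2 × 3.252² = 2 × 10.57 = 21.1.
Round up to the next whole participant.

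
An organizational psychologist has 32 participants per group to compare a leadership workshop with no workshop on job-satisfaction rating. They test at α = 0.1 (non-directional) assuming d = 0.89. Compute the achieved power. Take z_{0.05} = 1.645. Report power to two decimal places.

For two equal groups, power = Φ(d·√(n/2) − z_{α/2}).
d·√(n/2) = 0.89 × √(32/2) = 0.89 × 4.000 = 3.560.
z_β = 3.560 − 1.645 = 1.915.
Power = Φ(1.915) = 0.972.

power ≈ 0.97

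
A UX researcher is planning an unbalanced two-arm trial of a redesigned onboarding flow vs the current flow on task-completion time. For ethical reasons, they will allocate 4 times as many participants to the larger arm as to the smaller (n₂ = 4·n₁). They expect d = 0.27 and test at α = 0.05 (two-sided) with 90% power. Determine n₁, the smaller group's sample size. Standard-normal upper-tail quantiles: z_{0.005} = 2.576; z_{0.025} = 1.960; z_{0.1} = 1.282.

n₁ = 181

With allocation ratio k = n₂/n₁ = 4, Var(x̄₁−x̄₂) = σ²(1/n₁ + 1/(k·n₁)) = σ²·(k+1)/(k·n₁).
So n₁ = (1 + 1/k)·((z_{α/2} + z_β)/d)² = 1.250 × (3.242/0.27)².
n₁ = 1.250 × 144.18 = 180.2.
Round up: n₁ = 181, giving n₂ = 4 × 181 = 724.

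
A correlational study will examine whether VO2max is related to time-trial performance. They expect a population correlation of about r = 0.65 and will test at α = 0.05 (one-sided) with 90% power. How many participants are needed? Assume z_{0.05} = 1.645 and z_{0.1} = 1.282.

n = 18

Fisher's z: C = ½·ln((1+r)/(1−r)) = ½·ln(4.7143) = 0.7753.
n = ((z_{α} + z_β)/C)² + 3.
(1.645 + 1.282) / 0.7753 = 2.927 / 0.7753 = 3.775.
n = 3.775² + 3 = 14.25 + 3 = 17.3.
Round up.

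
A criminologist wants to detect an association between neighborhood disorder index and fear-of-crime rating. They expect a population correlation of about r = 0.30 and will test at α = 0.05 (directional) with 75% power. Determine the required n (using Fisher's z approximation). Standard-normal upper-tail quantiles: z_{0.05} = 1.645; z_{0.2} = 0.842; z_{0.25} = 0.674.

n = 60

Fisher's z: C = ½·ln((1+r)/(1−r)) = ½·ln(1.8571) = 0.3095.
n = ((z_{α} + z_β)/C)² + 3.
(1.645 + 0.674) / 0.3095 = 2.319 / 0.3095 = 7.493.
n = 7.493² + 3 = 56.14 + 3 = 59.1.
Round up.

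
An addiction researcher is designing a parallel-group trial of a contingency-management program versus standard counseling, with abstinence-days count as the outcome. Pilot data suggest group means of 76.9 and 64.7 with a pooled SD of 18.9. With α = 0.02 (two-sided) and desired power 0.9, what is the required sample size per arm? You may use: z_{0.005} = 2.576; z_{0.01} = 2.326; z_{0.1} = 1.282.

n = 63 per group

Cohen's d = |M₁ − M₂| / SD_pooled = |76.9 − 64.7| / 18.9 = 12.2 / 18.9 = 0.646.
For two independent groups with equal n: n = 2·((z_{α/2} + z_β) / d)².
z_{α/2} + z_β = 2.326 + 1.282 = 3.608.
n = 2 × (3.608 / 0.646)² = 2 × 5.585² = 2 × 31.19 = 62.4.
Round up to the next whole participant.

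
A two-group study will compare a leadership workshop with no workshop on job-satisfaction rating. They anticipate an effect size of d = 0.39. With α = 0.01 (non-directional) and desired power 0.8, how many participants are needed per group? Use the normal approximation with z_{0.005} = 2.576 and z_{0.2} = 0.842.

For two independent groups with equal n: n = 2·((z_{α/2} + z_β) / d)².
z_{α/2} + z_β = 2.576 + 0.842 = 3.418.
n = 2 × (3.418 / 0.39)² = 2 × 8.764² = 2 × 76.81 = 153.6.
Round up to the next whole participant.

n = 154 per group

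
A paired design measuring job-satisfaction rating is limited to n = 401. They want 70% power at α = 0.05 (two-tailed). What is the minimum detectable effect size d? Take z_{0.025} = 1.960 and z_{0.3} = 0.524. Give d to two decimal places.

d_min ≈ 0.12

For a single sample (or paired design) of n = 401: d_min = (z_{α/2} + z_β)/√n.
z-sum = 1.960 + 0.524 = 2.484.
d_min = 2.484 / √401 = 2.484 / 20.025 = 0.124.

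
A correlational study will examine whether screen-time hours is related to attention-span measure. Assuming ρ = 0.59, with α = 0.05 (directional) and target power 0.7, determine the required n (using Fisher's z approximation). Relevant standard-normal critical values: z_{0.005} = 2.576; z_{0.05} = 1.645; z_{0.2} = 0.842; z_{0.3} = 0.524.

Fisher's z: C = ½·ln((1+r)/(1−r)) = ½·ln(3.8780) = 0.6777.
n = ((z_{α} + z_β)/C)² + 3.
(1.645 + 0.524) / 0.6777 = 2.169 / 0.6777 = 3.201.
n = 3.201² + 3 = 10.24 + 3 = 13.2.
Round up.

n = 14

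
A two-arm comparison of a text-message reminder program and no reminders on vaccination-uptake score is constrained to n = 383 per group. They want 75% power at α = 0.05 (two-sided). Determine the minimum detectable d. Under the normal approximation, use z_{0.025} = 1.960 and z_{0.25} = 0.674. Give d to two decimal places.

d_min ≈ 0.19

For two independent groups of n = 383 each: d_min = (z_{α/2} + z_β)·√(2/n).
z-sum = 1.960 + 0.674 = 2.634.
d_min = 2.634 × √(2/383) = 2.634 × 0.0723 = 0.190.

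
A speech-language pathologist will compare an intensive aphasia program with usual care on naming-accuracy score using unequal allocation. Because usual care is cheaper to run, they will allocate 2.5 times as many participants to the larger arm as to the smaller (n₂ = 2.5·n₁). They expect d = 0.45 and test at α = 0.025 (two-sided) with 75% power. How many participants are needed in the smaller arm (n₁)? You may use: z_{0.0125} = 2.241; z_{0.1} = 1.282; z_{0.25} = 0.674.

With allocation ratio k = n₂/n₁ = 2.5, Var(x̄₁−x̄₂) = σ²(1/n₁ + 1/(k·n₁)) = σ²·(k+1)/(k·n₁).
So n₁ = (1 + 1/k)·((z_{α/2} + z_β)/d)² = 1.400 × (2.915/0.45)².
n₁ = 1.400 × 41.96 = 58.7.
Round up: n₁ = 59, giving n₂ = ⌈2.5 × 59⌉ = ⌈147.5⌉ = 148.

n₁ = 59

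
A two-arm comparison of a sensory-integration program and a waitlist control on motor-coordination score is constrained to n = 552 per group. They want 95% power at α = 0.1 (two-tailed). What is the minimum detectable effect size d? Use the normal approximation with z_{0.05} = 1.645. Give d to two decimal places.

For two independent groups of n = 552 each: d_min = (z_{α/2} + z_β)·√(2/n).
z-sum = 1.645 + 1.645 = 3.290.
d_min = 3.290 × √(2/552) = 3.290 × 0.0602 = 0.198.

d_min ≈ 0.20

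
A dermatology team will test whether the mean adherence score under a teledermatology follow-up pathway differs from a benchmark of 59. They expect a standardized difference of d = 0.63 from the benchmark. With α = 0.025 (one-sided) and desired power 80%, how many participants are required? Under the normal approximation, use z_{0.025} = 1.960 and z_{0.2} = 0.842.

For a one-sample test: n = ((z_{α} + z_β) / d)².
z_{α} + z_β = 1.960 + 0.842 = 2.802.
n = (2.802 / 0.63)² = 4.448² = 19.78.
Round up.

n = 20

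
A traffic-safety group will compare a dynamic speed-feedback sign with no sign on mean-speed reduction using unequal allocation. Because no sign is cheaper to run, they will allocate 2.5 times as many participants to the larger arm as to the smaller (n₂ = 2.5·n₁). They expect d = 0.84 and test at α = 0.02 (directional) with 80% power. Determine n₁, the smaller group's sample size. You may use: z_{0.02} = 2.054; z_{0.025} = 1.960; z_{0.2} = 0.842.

n₁ = 17

With allocation ratio k = n₂/n₁ = 2.5, Var(x̄₁−x̄₂) = σ²(1/n₁ + 1/(k·n₁)) = σ²·(k+1)/(k·n₁).
So n₁ = (1 + 1/k)·((z_{α} + z_β)/d)² = 1.400 × (2.896/0.84)².
n₁ = 1.400 × 11.89 = 16.6.
Round up: n₁ = 17, giving n₂ = ⌈2.5 × 17⌉ = ⌈42.5⌉ = 43.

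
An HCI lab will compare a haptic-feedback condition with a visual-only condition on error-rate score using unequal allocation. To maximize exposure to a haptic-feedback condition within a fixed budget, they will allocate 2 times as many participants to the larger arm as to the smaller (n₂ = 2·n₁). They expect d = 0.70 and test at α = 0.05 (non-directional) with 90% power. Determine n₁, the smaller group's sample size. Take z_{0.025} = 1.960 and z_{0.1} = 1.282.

With allocation ratio k = n₂/n₁ = 2, Var(x̄₁−x̄₂) = σ²(1/n₁ + 1/(k·n₁)) = σ²·(k+1)/(k·n₁).
So n₁ = (1 + 1/k)·((z_{α/2} + z_β)/d)² = 1.500 × (3.242/0.70)².
n₁ = 1.500 × 21.45 = 32.2.
Round up: n₁ = 33, giving n₂ = 2 × 33 = 66.

n₁ = 33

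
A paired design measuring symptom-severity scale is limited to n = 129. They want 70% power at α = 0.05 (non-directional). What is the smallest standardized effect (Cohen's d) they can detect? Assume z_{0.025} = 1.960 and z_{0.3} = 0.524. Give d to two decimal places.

d_min ≈ 0.22

For a single sample (or paired design) of n = 129: d_min = (z_{α/2} + z_β)/√n.
z-sum = 1.960 + 0.524 = 2.484.
d_min = 2.484 / √129 = 2.484 / 11.358 = 0.219.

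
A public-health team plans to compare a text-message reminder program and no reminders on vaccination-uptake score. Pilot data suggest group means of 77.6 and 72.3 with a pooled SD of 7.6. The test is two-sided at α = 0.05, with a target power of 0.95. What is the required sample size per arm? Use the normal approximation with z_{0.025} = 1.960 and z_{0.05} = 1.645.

n = 54 per group

Cohen's d = |M₁ − M₂| / SD_pooled = |77.6 − 72.3| / 7.6 = 5.3 / 7.6 = 0.697.
For two independent groups with equal n: n = 2·((z_{α/2} + z_β) / d)².
z_{α/2} + z_β = 1.960 + 1.645 = 3.605.
n = 2 × (3.605 / 0.697)² = 2 × 5.172² = 2 × 26.75 = 53.5.
Round up to the next whole participant.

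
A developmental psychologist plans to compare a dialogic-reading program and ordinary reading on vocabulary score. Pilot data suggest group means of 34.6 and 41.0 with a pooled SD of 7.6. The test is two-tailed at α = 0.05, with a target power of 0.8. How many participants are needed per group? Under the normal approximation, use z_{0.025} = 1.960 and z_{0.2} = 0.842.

n = 23 per group

Cohen's d = |M₁ − M₂| / SD_pooled = |34.6 − 41.0| / 7.6 = 6.4 / 7.6 = 0.842.
For two independent groups with equal n: n = 2·((z_{α/2} + z_β) / d)².
z_{α/2} + z_β = 1.960 + 0.842 = 2.802.
n = 2 × (2.802 / 0.842)² = 2 × 3.328² = 2 × 11.07 = 22.1.
Round up to the next whole participant.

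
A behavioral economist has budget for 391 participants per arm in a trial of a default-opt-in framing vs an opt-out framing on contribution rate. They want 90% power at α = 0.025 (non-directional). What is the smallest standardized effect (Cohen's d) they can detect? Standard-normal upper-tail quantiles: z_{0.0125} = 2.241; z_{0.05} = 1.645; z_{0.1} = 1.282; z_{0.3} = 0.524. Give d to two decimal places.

d_min ≈ 0.25

For two independent groups of n = 391 each: d_min = (z_{α/2} + z_β)·√(2/n).
z-sum = 2.241 + 1.282 = 3.523.
d_min = 3.523 × √(2/391) = 3.523 × 0.0715 = 0.252.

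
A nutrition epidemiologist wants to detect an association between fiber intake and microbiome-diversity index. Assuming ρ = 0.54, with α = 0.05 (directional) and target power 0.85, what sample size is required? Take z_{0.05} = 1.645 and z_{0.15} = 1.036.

Fisher's z: C = ½·ln((1+r)/(1−r)) = ½·ln(3.3478) = 0.6042.
n = ((z_{α} + z_β)/C)² + 3.
(1.645 + 1.036) / 0.6042 = 2.681 / 0.6042 = 4.437.
n = 4.437² + 3 = 19.69 + 3 = 22.7.
Round up.

n = 23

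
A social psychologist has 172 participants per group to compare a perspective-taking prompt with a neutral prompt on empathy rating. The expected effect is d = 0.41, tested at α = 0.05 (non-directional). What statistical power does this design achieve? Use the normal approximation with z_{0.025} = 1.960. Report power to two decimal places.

power ≈ 0.97

For two equal groups, power = Φ(d·√(n/2) − z_{α/2}).
d·√(n/2) = 0.41 × √(172/2) = 0.41 × 9.274 = 3.802.
z_β = 3.802 − 1.960 = 1.842.
Power = Φ(1.842) = 0.967.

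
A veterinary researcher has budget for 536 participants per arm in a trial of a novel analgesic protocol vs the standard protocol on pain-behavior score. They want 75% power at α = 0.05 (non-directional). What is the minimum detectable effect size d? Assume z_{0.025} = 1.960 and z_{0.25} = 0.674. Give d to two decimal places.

d_min ≈ 0.16

For two independent groups of n = 536 each: d_min = (z_{α/2} + z_β)·√(2/n).
z-sum = 1.960 + 0.674 = 2.634.
d_min = 2.634 × √(2/536) = 2.634 × 0.0611 = 0.161.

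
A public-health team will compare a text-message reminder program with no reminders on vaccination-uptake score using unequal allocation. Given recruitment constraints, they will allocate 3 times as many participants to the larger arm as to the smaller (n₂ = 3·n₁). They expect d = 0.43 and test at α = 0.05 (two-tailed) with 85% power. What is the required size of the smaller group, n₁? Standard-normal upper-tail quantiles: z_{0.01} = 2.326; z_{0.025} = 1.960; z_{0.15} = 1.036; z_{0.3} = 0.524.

n₁ = 65

With allocation ratio k = n₂/n₁ = 3, Var(x̄₁−x̄₂) = σ²(1/n₁ + 1/(k·n₁)) = σ²·(k+1)/(k·n₁).
So n₁ = (1 + 1/k)·((z_{α/2} + z_β)/d)² = 1.333 × (2.996/0.43)².
n₁ = 1.333 × 48.55 = 64.7.
Round up: n₁ = 65, giving n₂ = 3 × 65 = 195.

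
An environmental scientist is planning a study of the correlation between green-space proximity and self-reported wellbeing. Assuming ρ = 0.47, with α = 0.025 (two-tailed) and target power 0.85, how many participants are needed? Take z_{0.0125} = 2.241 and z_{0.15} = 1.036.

n = 45

Fisher's z: C = ½·ln((1+r)/(1−r)) = ½·ln(2.7736) = 0.5101.
n = ((z_{α/2} + z_β)/C)² + 3.
(2.241 + 1.036) / 0.5101 = 3.277 / 0.5101 = 6.424.
n = 6.424² + 3 = 41.27 + 3 = 44.3.
Round up.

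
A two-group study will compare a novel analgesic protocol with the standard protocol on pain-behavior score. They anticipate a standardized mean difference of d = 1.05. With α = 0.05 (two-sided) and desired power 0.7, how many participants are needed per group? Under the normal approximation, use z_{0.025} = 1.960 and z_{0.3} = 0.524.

For two independent groups with equal n: n = 2·((z_{α/2} + z_β) / d)².
z_{α/2} + z_β = 1.960 + 0.524 = 2.484.
n = 2 × (2.484 / 1.05)² = 2 × 2.366² = 2 × 5.60 = 11.2.
Round up to the next whole participant.

n = 12 per group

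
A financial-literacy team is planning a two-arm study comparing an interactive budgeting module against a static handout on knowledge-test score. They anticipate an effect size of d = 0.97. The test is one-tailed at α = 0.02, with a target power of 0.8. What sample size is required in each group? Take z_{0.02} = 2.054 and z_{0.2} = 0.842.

n = 18 per group

For two independent groups with equal n: n = 2·((z_{α} + z_β) / d)².
z_{α} + z_β = 2.054 + 0.842 = 2.896.
n = 2 × (2.896 / 0.97)² = 2 × 2.986² = 2 × 8.91 = 17.8.
Round up to the next whole participant.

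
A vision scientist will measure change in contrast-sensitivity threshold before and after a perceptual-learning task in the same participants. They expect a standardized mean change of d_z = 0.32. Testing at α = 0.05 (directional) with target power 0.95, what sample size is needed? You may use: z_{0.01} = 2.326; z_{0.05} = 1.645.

For a paired (one-sample on differences) test: n = ((z_{α} + z_β) / d)².
z_{α} + z_β = 1.645 + 1.645 = 3.290.
n = (3.290 / 0.32)² = 10.281² = 105.70.
Round up.

n = 106 pairs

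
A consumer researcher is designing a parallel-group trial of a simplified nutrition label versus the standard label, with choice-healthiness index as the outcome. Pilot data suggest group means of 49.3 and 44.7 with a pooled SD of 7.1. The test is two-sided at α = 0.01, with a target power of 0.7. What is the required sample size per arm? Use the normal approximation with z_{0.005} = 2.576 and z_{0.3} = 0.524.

Cohen's d = |M₁ − M₂| / SD_pooled = |49.3 − 44.7| / 7.1 = 4.6 / 7.1 = 0.648.
For two independent groups with equal n: n = 2·((z_{α/2} + z_β) / d)².
z_{α/2} + z_β = 2.576 + 0.524 = 3.100.
n = 2 × (3.100 / 0.648)² = 2 × 4.784² = 2 × 22.89 = 45.8.
Round up to the next whole participant.

n = 46 per group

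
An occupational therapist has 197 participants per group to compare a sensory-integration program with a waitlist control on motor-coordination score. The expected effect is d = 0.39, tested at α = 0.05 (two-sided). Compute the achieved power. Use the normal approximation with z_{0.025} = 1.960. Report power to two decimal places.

For two equal groups, power = Φ(d·√(n/2) − z_{α/2}).
d·√(n/2) = 0.39 × √(197/2) = 0.39 × 9.925 = 3.871.
z_β = 3.871 − 1.960 = 1.911.
Power = Φ(1.911) = 0.972.

power ≈ 0.97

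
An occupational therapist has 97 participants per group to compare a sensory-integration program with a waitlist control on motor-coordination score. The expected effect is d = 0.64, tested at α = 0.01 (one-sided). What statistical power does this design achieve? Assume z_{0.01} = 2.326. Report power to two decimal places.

power ≈ 0.98

For two equal groups, power = Φ(d·√(n/2) − z_{α}).
d·√(n/2) = 0.64 × √(97/2) = 0.64 × 6.964 = 4.457.
z_β = 4.457 − 2.326 = 2.131.
Power = Φ(2.131) = 0.983.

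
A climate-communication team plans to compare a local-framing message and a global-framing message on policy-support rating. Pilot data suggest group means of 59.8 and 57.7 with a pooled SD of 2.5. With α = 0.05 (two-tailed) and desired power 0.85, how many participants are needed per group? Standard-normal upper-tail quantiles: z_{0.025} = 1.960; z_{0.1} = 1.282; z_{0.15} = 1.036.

n = 26 per group

Cohen's d = |M₁ − M₂| / SD_pooled = |59.8 − 57.7| / 2.5 = 2.1 / 2.5 = 0.840.
For two independent groups with equal n: n = 2·((z_{α/2} + z_β) / d)².
z_{α/2} + z_β = 1.960 + 1.036 = 2.996.
n = 2 × (2.996 / 0.840)² = 2 × 3.567² = 2 × 12.72 = 25.4.
Round up to the next whole participant.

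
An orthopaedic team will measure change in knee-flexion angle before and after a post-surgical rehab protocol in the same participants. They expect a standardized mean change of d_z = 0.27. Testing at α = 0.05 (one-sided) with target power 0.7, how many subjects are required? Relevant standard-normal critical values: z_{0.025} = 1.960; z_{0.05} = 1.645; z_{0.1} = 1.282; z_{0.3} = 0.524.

n = 65 pairs

For a paired (one-sample on differences) test: n = ((z_{α} + z_β) / d)².
z_{α} + z_β = 1.645 + 0.524 = 2.169.
n = (2.169 / 0.27)² = 8.033² = 64.53.
Round up.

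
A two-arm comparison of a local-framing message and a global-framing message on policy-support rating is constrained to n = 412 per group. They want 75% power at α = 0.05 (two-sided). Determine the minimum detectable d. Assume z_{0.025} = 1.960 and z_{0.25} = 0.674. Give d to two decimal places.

For two independent groups of n = 412 each: d_min = (z_{α/2} + z_β)·√(2/n).
z-sum = 1.960 + 0.674 = 2.634.
d_min = 2.634 × √(2/412) = 2.634 × 0.0697 = 0.184.

d_min ≈ 0.18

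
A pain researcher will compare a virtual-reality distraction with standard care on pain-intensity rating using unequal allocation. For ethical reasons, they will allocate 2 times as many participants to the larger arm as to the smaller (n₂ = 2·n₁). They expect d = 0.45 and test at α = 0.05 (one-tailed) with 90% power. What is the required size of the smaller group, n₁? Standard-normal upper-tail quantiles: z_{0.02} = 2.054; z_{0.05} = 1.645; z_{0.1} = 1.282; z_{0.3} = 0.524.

With allocation ratio k = n₂/n₁ = 2, Var(x̄₁−x̄₂) = σ²(1/n₁ + 1/(k·n₁)) = σ²·(k+1)/(k·n₁).
So n₁ = (1 + 1/k)·((z_{α} + z_β)/d)² = 1.500 × (2.927/0.45)².
n₁ = 1.500 × 42.31 = 63.5.
Round up: n₁ = 64, giving n₂ = 2 × 64 = 128.

n₁ = 64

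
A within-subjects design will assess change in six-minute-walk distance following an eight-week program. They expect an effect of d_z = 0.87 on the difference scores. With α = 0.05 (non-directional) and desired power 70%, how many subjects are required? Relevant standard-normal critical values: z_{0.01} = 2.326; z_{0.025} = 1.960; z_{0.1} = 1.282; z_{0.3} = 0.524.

For a paired (one-sample on differences) test: n = ((z_{α/2} + z_β) / d)².
z_{α/2} + z_β = 1.960 + 0.524 = 2.484.
n = (2.484 / 0.87)² = 2.855² = 8.15.
Round up.

n = 9 pairs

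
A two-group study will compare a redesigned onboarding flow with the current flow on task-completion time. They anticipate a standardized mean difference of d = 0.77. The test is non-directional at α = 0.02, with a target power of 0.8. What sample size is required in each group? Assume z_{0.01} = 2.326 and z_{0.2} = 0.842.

n = 34 per group

For two independent groups with equal n: n = 2·((z_{α/2} + z_β) / d)².
z_{α/2} + z_β = 2.326 + 0.842 = 3.168.
n = 2 × (3.168 / 0.77)² = 2 × 4.114² = 2 × 16.93 = 33.9.
Round up to the next whole participant.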